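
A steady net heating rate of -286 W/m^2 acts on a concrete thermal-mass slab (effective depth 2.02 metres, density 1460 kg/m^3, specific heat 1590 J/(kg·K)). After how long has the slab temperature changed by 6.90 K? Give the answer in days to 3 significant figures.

1.31 days

Areal heat capacity C = ρ c_p D = 1460 × 1590 × 2.02 = 4.69×10^6 J/(m²·K).
Time required: Δt = C ΔT / F = 4.69×10^6 × -6.90 / -286 = 1.13×10^5 s.
In days: 1.13×10^5 s / (86400 s/day) = 1.31 days.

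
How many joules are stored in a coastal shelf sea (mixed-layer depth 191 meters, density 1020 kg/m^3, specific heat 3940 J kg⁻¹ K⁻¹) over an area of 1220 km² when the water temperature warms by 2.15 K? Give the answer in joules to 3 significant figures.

Areal heat capacity C = ρ c_p D = 1020 × 3940 × 191 = 7.68×10^8 J m⁻² K⁻¹.
Heat per unit area: q = C ΔT = 7.68×10^8 × 2.15 = 1.65×10^9 J/m².
Total heat: Q = q × A = 1.65×10^9 × (1220 × 10⁶ m²) = 2.01×10^18 J.

2.01×10^18 J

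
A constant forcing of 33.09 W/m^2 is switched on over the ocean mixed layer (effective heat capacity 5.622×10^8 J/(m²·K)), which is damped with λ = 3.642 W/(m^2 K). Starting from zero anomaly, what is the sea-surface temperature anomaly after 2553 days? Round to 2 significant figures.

6.9 K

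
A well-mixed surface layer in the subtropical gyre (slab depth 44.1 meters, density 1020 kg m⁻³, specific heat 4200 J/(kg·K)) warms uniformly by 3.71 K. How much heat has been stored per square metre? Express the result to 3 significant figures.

Areal heat capacity C = ρ c_p D = 1020 × 4200 × 44.1 = 1.89×10^8 J m⁻² K⁻¹.
ΔQ = C ΔT = 1.89×10^8 × 3.71 = 7.01×10^8 J/m².

7.01×10^8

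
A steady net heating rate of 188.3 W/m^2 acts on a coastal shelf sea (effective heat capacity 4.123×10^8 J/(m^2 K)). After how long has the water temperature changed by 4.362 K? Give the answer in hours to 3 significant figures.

2650 hours

Areal heat capacity C = 4.123×10^8 J/(m^2 K) (given).
Time required: Δt = C ΔT / F = 4.12×10^8 × 4.362 / 188.3 = 9.55×10^6 s.
In hours: 9.55×10^6 s / (3600 s/hour) = 2650 hours.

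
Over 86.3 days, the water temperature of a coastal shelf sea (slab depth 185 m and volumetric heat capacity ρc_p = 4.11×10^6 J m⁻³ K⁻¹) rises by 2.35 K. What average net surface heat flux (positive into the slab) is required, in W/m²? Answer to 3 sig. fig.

Areal heat capacity C = ρc_p × D = 4.11×10^6 × 185 = 7.60×10^8 J/(m²·K).
Required heat per unit area: Q = C ΔT = 7.60×10^8 × 2.35 = 1.79×10^9 J/m².
Flux F = Q / Δt = 1.79×10^9 / 7.46×10^6 s = 240 W/m².

240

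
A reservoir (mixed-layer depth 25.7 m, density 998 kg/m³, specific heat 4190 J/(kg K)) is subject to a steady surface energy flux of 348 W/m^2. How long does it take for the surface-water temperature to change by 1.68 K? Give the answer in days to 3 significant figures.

6.00 days

Areal heat capacity C = ρ c_p D = 998 × 4190 × 25.7 = 1.07×10^8 J m⁻² K⁻¹.
Time required: Δt = C ΔT / F = 1.07×10^8 × 1.68 / 348 = 5.19×10^5 s.
In days: 5.19×10^5 s / (86400 s/day) = 6.00 days.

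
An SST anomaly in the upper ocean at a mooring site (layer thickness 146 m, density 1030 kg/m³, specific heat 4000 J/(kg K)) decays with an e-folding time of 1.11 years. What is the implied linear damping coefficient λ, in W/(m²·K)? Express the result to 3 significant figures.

17.2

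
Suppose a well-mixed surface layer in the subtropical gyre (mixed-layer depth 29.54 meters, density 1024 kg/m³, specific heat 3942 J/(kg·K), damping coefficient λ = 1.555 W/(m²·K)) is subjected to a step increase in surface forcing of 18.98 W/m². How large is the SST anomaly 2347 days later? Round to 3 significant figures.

11.3 K

Areal heat capacity C = ρ c_p D = 1024 × 3942 × 29.54 = 1.19×10^8 J m⁻² K⁻¹.
τ = C / λ = 1.19×10^8 / 1.555 = 7.67×10^7 s.
Equilibrium anomaly ΔT_eq = F / λ = 18.98 / 1.555 = 12.2 K.
t = 2347 days = 2.03×10^8 s, so t/τ = 2.64.
ΔT(t) = ΔT_eq (1 − e^(−t/τ)) = 12.2 × (1 − e^−2.64) = 11.3 K.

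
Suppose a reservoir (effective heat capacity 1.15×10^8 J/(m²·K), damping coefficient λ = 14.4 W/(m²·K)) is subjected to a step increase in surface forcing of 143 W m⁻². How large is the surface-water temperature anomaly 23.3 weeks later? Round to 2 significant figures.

8.2 K

Areal heat capacity C = 1.15×10^8 J/(m²·K) (given).
τ = C / λ = 1.15×10^8 / 14.4 = 7.99×10^6 s.
Equilibrium anomaly ΔT_eq = F / λ = 143 / 14.4 = 9.93 K.
t = 23.3 weeks = 1.41×10^7 s, so t/τ = 1.76.
ΔT(t) = ΔT_eq (1 − e^(−t/τ)) = 9.93 × (1 − e^−1.76) = 8.23 K.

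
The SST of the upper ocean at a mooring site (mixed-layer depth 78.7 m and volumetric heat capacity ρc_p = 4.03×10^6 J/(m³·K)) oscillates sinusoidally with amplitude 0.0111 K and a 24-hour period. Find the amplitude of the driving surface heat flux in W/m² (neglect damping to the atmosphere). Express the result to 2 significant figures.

Areal heat capacity C = ρc_p × D = 4.03×10^6 × 78.7 = 3.17×10^8 J m⁻² K⁻¹.
ω = 2π / 86400 s = 7.27×10^-5 s⁻¹.
Cω = 3.17×10^8 × 7.27×10^-5 = 23100 W/(m²·K).
F₀ = A × Cω = 0.0111 × 23100 = 256 W/m².

260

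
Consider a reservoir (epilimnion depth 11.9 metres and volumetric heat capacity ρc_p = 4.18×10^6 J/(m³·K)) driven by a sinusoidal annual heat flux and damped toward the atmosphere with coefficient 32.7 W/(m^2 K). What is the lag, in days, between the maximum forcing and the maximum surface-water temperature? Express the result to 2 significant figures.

Areal heat capacity C = ρc_p × D = 4.18×10^6 × 11.9 = 4.97×10^7 J/(m^2 K).
ω = 2π / 3.15×10^7 s = 1.99×10^-7 s⁻¹.
Phase lag φ = arctan(Cω/λ) = arctan(9.91/32.7) = 0.294 rad.
Time lag = φ / ω = 0.294 / 1.99×10^-7 = 1.48×10^6 s = 17.1 days.

17 days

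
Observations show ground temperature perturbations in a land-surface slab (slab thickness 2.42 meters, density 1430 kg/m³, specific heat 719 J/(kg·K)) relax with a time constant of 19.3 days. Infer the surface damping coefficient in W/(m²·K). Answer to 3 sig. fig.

Areal heat capacity C = ρ c_p D = 1430 × 719 × 2.42 = 2.49×10^6 J/(m²·K).
τ = 19.3 days = 1.67×10^6 s.
λ = C / τ = 2.49×10^6 / 1.67×10^6 = 1.49 W/(m²·K).

1.49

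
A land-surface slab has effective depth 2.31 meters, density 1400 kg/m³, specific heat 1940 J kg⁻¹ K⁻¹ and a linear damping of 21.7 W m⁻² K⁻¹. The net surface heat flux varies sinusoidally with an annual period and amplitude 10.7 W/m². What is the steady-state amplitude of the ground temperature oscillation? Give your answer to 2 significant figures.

Areal heat capacity C = ρ c_p D = 1400 × 1940 × 2.31 = 6.27×10^6 J/(m²·K).
Angular frequency ω = 2π / T = 2π / 3.15×10^7 s = 1.99×10^-7 s⁻¹.
√((Cω)² + λ²) = √((1.25)² + 21.7²) = 21.7 W/(m²·K).
Amplitude A = F₀ / √((Cω)²+λ²) = 10.7 / 21.7 = 0.492 K.

0.49 K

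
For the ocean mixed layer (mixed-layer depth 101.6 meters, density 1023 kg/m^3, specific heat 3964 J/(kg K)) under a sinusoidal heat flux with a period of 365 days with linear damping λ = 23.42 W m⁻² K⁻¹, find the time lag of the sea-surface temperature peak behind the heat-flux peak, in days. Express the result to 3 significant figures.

75.1 days

Areal heat capacity C = ρ c_p D = 1023 × 3964 × 101.6 = 4.12×10^8 J/(m^2 K).
ω = 2π / 3.15×10^7 s = 1.99×10^-7 s⁻¹.
Phase lag φ = arctan(Cω/λ) = arctan(82.1/23.42) = 1.29 rad.
Time lag = φ / ω = 1.29 / 1.99×10^-7 = 6.49×10^6 s = 75.1 days.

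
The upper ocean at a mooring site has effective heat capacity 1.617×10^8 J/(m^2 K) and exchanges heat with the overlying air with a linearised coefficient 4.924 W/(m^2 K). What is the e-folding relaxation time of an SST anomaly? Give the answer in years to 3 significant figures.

1.04 years

Areal heat capacity C = 1.617×10^8 J/(m^2 K) (given).
Relaxation time τ = C / λ = 1.62×10^8 / 4.924 = 3.28×10^7 s.
In years: 3.28×10^7 s / (3.156×10^7 s/year) = 1.04 years.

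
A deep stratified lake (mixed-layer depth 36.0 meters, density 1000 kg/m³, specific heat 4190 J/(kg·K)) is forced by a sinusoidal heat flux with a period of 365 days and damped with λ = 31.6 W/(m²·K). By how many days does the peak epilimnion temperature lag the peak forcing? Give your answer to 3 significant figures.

44.2 days

Areal heat capacity C = ρ c_p D = 1000 × 4190 × 36.0 = 1.51×10^8 J/(m^2 K).
ω = 2π / 3.15×10^7 s = 1.99×10^-7 s⁻¹.
Phase lag φ = arctan(Cω/λ) = arctan(30.1/31.6) = 0.760 rad.
Time lag = φ / ω = 0.760 / 1.99×10^-7 = 3.82×10^6 s = 44.2 days.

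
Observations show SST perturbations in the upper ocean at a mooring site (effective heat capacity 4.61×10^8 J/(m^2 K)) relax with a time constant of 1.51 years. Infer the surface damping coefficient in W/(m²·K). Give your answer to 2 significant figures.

9.7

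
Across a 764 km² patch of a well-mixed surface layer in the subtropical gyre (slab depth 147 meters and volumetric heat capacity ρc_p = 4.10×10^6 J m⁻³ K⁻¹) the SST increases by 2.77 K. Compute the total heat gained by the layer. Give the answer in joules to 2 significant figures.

Areal heat capacity C = ρc_p × D = 4.10×10^6 × 147 = 6.03×10^8 J m⁻² K⁻¹.
Heat per unit area: q = C ΔT = 6.03×10^8 × 2.77 = 1.67×10^9 J/m².
Total heat: Q = q × A = 1.67×10^9 × (764 × 10⁶ m²) = 1.28×10^18 J.

1.3×10^18 J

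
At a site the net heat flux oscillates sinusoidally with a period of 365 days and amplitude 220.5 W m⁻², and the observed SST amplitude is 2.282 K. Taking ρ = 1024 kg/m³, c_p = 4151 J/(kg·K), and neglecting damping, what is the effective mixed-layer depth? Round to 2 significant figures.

ω = 2π / 3.15×10^7 s = 1.99×10^-7 s⁻¹.
Required C = F₀ / (A ω) = 220.5 / (2.282 × 1.99×10^-7) = 4.85×10^8 J/(m²·K).
D = C / (ρ c_p) = 4.85×10^8 / (1024 × 4151) = 114 m.

110 m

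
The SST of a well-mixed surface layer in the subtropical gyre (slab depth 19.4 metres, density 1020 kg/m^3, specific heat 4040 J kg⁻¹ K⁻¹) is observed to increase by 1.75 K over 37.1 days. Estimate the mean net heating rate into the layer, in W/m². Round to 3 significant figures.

43.6

Areal heat capacity C = ρ c_p D = 1020 × 4040 × 19.4 = 7.99×10^7 J/(m²·K).
Required heat per unit area: Q = C ΔT = 7.99×10^7 × 1.75 = 1.40×10^8 J/m².
Flux F = Q / Δt = 1.40×10^8 / 3.21×10^6 s = 43.6 W/m².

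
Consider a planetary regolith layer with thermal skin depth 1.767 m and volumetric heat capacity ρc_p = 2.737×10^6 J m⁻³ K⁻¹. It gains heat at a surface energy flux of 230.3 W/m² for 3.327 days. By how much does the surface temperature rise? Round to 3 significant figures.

13.7 K

Areal heat capacity C = ρc_p × D = 2.737×10^6 × 1.767 = 4.84×10^6 J/(m²·K).
Net heat input Q = F Δt = 230.3 × (3.327 days × 86400 s/day) = 6.62×10^7 J/m².
ΔT = Q / C = 6.62×10^7 / 4.84×10^6 = 13.7 K.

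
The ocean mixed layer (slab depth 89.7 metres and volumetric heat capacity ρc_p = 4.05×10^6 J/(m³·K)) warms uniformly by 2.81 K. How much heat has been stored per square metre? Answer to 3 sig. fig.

Areal heat capacity C = ρc_p × D = 4.05×10^6 × 89.7 = 3.63×10^8 J m⁻² K⁻¹.
ΔQ = C ΔT = 3.63×10^8 × 2.81 = 1.02×10^9 J/m².

1.02×10^9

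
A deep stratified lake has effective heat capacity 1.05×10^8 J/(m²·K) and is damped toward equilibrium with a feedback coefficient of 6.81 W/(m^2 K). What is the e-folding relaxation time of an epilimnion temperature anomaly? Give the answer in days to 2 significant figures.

180 days

Areal heat capacity C = 1.05×10^8 J/(m²·K) (given).
Relaxation time τ = C / λ = 1.05×10^8 / 6.81 = 1.54×10^7 s.
In days: 1.54×10^7 s / (86400 s/day) = 178 days.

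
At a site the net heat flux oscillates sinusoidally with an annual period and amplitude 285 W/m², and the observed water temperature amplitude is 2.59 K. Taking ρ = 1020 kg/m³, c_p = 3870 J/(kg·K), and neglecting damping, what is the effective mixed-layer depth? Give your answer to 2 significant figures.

ω = 2π / 3.15×10^7 s = 1.99×10^-7 s⁻¹.
Required C = F₀ / (A ω) = 285 / (2.59 × 1.99×10^-7) = 5.52×10^8 J/(m²·K).
D = C / (ρ c_p) = 5.52×10^8 / (1020 × 3870) = 140 m.

140 m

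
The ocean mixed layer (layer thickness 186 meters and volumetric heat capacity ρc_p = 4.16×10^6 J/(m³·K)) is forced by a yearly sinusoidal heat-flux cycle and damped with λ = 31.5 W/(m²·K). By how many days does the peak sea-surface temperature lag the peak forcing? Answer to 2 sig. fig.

80 days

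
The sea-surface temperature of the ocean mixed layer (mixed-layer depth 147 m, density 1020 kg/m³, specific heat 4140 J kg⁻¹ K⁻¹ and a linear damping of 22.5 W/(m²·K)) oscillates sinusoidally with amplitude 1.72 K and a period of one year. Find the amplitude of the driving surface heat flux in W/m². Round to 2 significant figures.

220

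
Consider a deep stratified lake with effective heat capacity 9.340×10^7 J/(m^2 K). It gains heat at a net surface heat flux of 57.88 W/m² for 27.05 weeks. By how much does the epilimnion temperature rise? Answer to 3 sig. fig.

10.1 K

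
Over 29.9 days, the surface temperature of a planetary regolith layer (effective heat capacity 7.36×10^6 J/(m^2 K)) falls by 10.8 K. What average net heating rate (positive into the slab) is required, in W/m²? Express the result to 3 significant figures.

-30.8

Areal heat capacity C = 7.36×10^6 J/(m^2 K) (given).
Required heat per unit area: Q = C ΔT = 7.36×10^6 × -10.8 = -7.95×10^7 J/m².
Flux F = Q / Δt = -7.95×10^7 / 2.58×10^6 s = -30.8 W/m².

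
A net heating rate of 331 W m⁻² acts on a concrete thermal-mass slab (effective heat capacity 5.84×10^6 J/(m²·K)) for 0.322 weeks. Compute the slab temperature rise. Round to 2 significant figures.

11 K

Areal heat capacity C = 5.84×10^6 J/(m²·K) (given).
Net heat input Q = F Δt = 331 × (0.322 weeks × 6.048×10^5 s/week) = 6.45×10^7 J/m².
ΔT = Q / C = 6.45×10^7 / 5.84×10^6 = 11.0 K.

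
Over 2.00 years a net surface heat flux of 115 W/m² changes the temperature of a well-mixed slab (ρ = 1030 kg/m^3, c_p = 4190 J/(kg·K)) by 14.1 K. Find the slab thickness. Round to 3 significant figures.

119 m

Heat input Q = F Δt = 115 × 6.31×10^7 s = 7.26×10^9 J/m².
Required areal heat capacity C = Q / ΔT = 5.15×10^8 J/(m²·K).
Depth D = C / (ρ c_p) = 5.15×10^8 / (1030 × 4190) = 119 m.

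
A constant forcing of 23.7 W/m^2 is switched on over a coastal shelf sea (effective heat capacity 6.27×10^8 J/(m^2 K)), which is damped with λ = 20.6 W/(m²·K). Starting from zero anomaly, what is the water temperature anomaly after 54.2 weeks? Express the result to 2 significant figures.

Areal heat capacity C = 6.27×10^8 J/(m^2 K) (given).
τ = C / λ = 6.27×10^8 / 20.6 = 3.04×10^7 s.
Equilibrium anomaly ΔT_eq = F / λ = 23.7 / 20.6 = 1.15 K.
t = 54.2 weeks = 3.28×10^7 s, so t/τ = 1.08.
ΔT(t) = ΔT_eq (1 − e^(−t/τ)) = 1.15 × (1 − e^−1.08) = 0.759 K.

0.76 K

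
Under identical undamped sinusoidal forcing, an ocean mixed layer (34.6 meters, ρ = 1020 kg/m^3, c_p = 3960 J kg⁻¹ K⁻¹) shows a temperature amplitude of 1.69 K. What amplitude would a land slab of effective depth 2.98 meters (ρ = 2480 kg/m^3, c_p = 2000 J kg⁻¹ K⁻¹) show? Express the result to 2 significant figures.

C_ocean = 1.40×10^8 J/(m²·K); C_land = 1.48×10^7 J/(m²·K).
A ∝ 1/C ⇒ A_land = A_ocean × C_ocean/C_land = 1.69 × 9.46 = 16.0 K.

16 K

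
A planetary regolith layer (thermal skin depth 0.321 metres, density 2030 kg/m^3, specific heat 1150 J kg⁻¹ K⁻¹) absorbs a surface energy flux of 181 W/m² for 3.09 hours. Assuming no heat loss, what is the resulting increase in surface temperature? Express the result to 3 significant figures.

Areal heat capacity C = ρ c_p D = 2030 × 1150 × 0.321 = 7.49×10^5 J/(m²·K).
Net heat input Q = F Δt = 181 × (3.09 hours × 3600 s/hour) = 2.01×10^6 J/m².
ΔT = Q / C = 2.01×10^6 / 7.49×10^5 = 2.69 K.

2.69 K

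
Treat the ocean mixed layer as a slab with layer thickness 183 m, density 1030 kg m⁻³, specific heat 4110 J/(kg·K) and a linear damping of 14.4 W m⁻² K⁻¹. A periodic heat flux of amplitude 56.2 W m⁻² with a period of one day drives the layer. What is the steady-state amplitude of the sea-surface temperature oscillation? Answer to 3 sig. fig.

Areal heat capacity C = ρ c_p D = 1030 × 4110 × 183 = 7.75×10^8 J m⁻² K⁻¹.
Angular frequency ω = 2π / T = 2π / 86400 s = 7.27×10^-5 s⁻¹.
√((Cω)² + λ²) = √((56300)² + 14.4²) = 56300 W/(m²·K).
Amplitude A = F₀ / √((Cω)²+λ²) = 56.2 / 56300 = 9.98×10^-4 K.

9.98×10^-4 K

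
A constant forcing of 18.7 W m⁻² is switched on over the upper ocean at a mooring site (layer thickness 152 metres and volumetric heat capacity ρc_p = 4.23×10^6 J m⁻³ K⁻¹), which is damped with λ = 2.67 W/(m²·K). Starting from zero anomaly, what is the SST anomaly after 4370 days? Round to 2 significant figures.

5.5 K

Areal heat capacity C = ρc_p × D = 4.23×10^6 × 152 = 6.43×10^8 J/(m^2 K).
τ = C / λ = 6.43×10^8 / 2.67 = 2.41×10^8 s.
Equilibrium anomaly ΔT_eq = F / λ = 18.7 / 2.67 = 7.00 K.
t = 4370 days = 3.78×10^8 s, so t/τ = 1.57.
ΔT(t) = ΔT_eq (1 − e^(−t/τ)) = 7.00 × (1 − e^−1.57) = 5.54 K.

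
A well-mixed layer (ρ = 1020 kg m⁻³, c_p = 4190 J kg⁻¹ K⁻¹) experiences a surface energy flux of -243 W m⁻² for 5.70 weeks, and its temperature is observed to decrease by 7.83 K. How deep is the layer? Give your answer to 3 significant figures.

Heat input Q = F Δt = -243 × 3.45×10^6 s = -8.38×10^8 J/m².
Required areal heat capacity C = Q / ΔT = 1.07×10^8 J/(m²·K).
Depth D = C / (ρ c_p) = 1.07×10^8 / (1020 × 4190) = 25.0 m.

25.0 m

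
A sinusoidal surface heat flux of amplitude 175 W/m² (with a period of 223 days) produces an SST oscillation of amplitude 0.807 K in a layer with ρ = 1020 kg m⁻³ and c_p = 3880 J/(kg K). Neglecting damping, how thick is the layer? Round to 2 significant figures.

170 m

ω = 2π / 1.93×10^7 s = 3.26×10^-7 s⁻¹.
Required C = F₀ / (A ω) = 175 / (0.807 × 3.26×10^-7) = 6.65×10^8 J/(m²·K).
D = C / (ρ c_p) = 6.65×10^8 / (1020 × 3880) = 168 m.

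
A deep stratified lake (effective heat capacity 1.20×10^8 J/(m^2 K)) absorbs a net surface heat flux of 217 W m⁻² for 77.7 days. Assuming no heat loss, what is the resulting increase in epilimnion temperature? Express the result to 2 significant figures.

12 K

Areal heat capacity C = 1.20×10^8 J/(m^2 K) (given).
Net heat input Q = F Δt = 217 × (77.7 days × 86400 s/day) = 1.46×10^9 J/m².
ΔT = Q / C = 1.46×10^9 / 1.20×10^8 = 12.1 K.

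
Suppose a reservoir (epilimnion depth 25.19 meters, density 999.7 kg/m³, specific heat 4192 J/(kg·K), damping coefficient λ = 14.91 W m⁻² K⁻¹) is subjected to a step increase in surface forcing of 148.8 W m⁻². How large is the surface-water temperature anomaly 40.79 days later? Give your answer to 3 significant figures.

3.91 K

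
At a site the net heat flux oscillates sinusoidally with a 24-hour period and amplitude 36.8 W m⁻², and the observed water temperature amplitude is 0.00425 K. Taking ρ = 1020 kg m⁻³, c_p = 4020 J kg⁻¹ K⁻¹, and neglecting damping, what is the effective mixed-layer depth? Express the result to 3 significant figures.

ω = 2π / 86400 s = 7.27×10^-5 s⁻¹.
Required C = F₀ / (A ω) = 36.8 / (0.00425 × 7.27×10^-5) = 1.19×10^8 J/(m²·K).
D = C / (ρ c_p) = 1.19×10^8 / (1020 × 4020) = 29.0 m.

29.0 m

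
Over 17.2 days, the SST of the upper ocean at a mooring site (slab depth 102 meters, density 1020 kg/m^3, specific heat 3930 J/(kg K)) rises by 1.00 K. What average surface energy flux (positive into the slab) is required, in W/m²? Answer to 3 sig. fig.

Areal heat capacity C = ρ c_p D = 1020 × 3930 × 102 = 4.09×10^8 J/(m^2 K).
Required heat per unit area: Q = C ΔT = 4.09×10^8 × 1.00 = 4.09×10^8 J/m².
Flux F = Q / Δt = 4.09×10^8 / 1.49×10^6 s = 275 W/m².

275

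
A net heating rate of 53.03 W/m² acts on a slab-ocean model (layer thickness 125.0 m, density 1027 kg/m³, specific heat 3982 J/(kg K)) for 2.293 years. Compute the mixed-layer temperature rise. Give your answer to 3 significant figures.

7.51 K

Areal heat capacity C = ρ c_p D = 1027 × 3982 × 125.0 = 5.11×10^8 J/(m²·K).
Net heat input Q = F Δt = 53.03 × (2.293 years × 3.156×10^7 s/year) = 3.84×10^9 J/m².
ΔT = Q / C = 3.84×10^9 / 5.11×10^8 = 7.51 K.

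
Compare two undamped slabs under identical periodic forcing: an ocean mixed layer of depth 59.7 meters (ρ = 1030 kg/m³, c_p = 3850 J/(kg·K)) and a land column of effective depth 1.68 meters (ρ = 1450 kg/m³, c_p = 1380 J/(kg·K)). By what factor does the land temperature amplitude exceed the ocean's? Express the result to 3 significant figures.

C_ocean = 1030 × 3850 × 59.7 = 2.37×10^8 J/(m²·K).
C_land = 1450 × 1380 × 1.68 = 3.36×10^6 J/(m²·K).
Undamped amplitude ∝ 1/C, so A_land/A_ocean = C_ocean/C_land = 70.4.

70.4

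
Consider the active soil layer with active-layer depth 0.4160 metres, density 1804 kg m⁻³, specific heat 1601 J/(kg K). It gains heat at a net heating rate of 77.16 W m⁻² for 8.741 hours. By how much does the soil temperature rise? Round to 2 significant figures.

2.0 K

Areal heat capacity C = ρ c_p D = 1804 × 1601 × 0.4160 = 1.20×10^6 J m⁻² K⁻¹.
Net heat input Q = F Δt = 77.16 × (8.741 hours × 3600 s/hour) = 2.43×10^6 J/m².
ΔT = Q / C = 2.43×10^6 / 1.20×10^6 = 2.02 K.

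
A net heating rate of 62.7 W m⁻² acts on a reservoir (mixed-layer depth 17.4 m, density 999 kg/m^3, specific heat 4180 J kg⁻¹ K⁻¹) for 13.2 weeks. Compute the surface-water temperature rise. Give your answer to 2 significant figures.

Areal heat capacity C = ρ c_p D = 999 × 4180 × 17.4 = 7.27×10^7 J/(m^2 K).
Net heat input Q = F Δt = 62.7 × (13.2 weeks × 6.048×10^5 s/week) = 5.01×10^8 J/m².
ΔT = Q / C = 5.01×10^8 / 7.27×10^7 = 6.89 K.

6.9 K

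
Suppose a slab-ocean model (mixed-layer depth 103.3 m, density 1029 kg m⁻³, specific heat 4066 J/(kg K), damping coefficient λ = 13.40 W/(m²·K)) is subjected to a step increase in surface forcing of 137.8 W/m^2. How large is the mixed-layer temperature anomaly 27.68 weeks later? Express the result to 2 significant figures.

4.2 K

Areal heat capacity C = ρ c_p D = 1029 × 4066 × 103.3 = 4.32×10^8 J/(m²·K).
τ = C / λ = 4.32×10^8 / 13.40 = 3.23×10^7 s.
Equilibrium anomaly ΔT_eq = F / λ = 137.8 / 13.40 = 10.3 K.
t = 27.68 weeks = 1.67×10^7 s, so t/τ = 0.519.
ΔT(t) = ΔT_eq (1 − e^(−t/τ)) = 10.3 × (1 − e^−0.519) = 4.16 K.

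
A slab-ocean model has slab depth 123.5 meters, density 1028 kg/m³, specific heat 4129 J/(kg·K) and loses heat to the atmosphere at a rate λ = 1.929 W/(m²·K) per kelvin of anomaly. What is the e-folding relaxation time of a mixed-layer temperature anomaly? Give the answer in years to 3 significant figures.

8.61 years

Areal heat capacity C = ρ c_p D = 1028 × 4129 × 123.5 = 5.24×10^8 J/(m²·K).
Relaxation time τ = C / λ = 5.24×10^8 / 1.929 = 2.72×10^8 s.
In years: 2.72×10^8 s / (3.156×10^7 s/year) = 8.61 years.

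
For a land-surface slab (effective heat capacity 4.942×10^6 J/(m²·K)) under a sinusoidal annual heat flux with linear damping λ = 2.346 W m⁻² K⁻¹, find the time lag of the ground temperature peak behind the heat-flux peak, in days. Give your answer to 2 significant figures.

23 days

Areal heat capacity C = 4.942×10^6 J/(m²·K) (given).
ω = 2π / 3.15×10^7 s = 1.99×10^-7 s⁻¹.
Phase lag φ = arctan(Cω/λ) = arctan(0.985/2.346) = 0.397 rad.
Time lag = φ / ω = 0.397 / 1.99×10^-7 = 1.99×10^6 s = 23.1 days.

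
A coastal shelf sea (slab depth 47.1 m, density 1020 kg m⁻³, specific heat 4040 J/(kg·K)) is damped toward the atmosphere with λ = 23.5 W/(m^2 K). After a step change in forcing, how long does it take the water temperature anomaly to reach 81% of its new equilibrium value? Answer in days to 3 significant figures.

159 days

Areal heat capacity C = ρ c_p D = 1020 × 4040 × 47.1 = 1.94×10^8 J m⁻² K⁻¹.
τ = C / λ = 1.94×10^8 / 23.5 = 8.26×10^6 s.
Fraction reached: 1 − e^(−t/τ) = 0.81 ⇒ t = −τ ln(1 − 0.81) = τ × 1.66.
t = 1.37×10^7 s = 159 days.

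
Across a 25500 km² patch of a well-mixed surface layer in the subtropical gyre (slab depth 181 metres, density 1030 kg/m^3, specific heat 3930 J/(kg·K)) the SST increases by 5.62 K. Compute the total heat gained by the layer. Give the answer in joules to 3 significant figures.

Areal heat capacity C = ρ c_p D = 1030 × 3930 × 181 = 7.33×10^8 J m⁻² K⁻¹.
Heat per unit area: q = C ΔT = 7.33×10^8 × 5.62 = 4.12×10^9 J/m².
Total heat: Q = q × A = 4.12×10^9 × (25500 × 10⁶ m²) = 1.05×10^20 J.

1.05×10^20 J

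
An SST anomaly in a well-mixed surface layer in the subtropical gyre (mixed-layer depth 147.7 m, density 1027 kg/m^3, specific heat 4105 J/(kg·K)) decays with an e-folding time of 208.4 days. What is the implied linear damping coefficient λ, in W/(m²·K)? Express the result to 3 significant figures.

34.6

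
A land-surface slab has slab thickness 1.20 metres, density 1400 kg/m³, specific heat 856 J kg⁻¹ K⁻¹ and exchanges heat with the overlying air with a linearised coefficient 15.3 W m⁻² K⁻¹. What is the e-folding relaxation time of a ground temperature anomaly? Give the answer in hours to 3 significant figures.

26.1 hours

Areal heat capacity C = ρ c_p D = 1400 × 856 × 1.20 = 1.44×10^6 J/(m^2 K).
Relaxation time τ = C / λ = 1.44×10^6 / 15.3 = 94000 s.
In hours: 94000 s / (3600 s/hour) = 26.1 hours.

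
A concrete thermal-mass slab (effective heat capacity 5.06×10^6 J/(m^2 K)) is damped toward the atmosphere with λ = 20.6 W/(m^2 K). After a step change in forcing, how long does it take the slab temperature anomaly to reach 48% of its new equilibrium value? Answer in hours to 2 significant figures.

Areal heat capacity C = 5.06×10^6 J/(m^2 K) (given).
τ = C / λ = 5.06×10^6 / 20.6 = 2.46×10^5 s.
Fraction reached: 1 − e^(−t/τ) = 0.48 ⇒ t = −τ ln(1 − 0.48) = τ × 0.654.
t = 1.61×10^5 s = 44.6 hours.

45 hours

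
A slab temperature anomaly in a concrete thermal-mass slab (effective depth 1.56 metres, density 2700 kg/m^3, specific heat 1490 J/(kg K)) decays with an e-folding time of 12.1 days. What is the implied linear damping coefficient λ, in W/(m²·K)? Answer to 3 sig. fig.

6.00

Areal heat capacity C = ρ c_p D = 2700 × 1490 × 1.56 = 6.28×10^6 J/(m^2 K).
τ = 12.1 days = 1.05×10^6 s.
λ = C / τ = 6.28×10^6 / 1.05×10^6 = 6.00 W/(m²·K).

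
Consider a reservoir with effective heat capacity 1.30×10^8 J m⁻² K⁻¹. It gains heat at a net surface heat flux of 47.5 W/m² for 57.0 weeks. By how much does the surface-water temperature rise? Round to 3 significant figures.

Areal heat capacity C = 1.30×10^8 J m⁻² K⁻¹ (given).
Net heat input Q = F Δt = 47.5 × (57.0 weeks × 6.048×10^5 s/week) = 1.64×10^9 J/m².
ΔT = Q / C = 1.64×10^9 / 1.30×10^8 = 12.6 K.

12.6 K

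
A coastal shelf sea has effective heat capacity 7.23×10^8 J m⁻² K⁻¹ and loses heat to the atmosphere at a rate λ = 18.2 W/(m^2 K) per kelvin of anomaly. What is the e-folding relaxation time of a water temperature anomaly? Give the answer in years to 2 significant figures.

Areal heat capacity C = 7.23×10^8 J m⁻² K⁻¹ (given).
Relaxation time τ = C / λ = 7.23×10^8 / 18.2 = 3.97×10^7 s.
In years: 3.97×10^7 s / (3.156×10^7 s/year) = 1.26 years.

1.3 years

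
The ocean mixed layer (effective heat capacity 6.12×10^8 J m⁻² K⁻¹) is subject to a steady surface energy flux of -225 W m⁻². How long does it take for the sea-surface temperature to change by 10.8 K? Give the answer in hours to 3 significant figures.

8160 hours

Areal heat capacity C = 6.12×10^8 J m⁻² K⁻¹ (given).
Time required: Δt = C ΔT / F = 6.12×10^8 × -10.8 / -225 = 2.94×10^7 s.
In hours: 2.94×10^7 s / (3600 s/hour) = 8160 hours.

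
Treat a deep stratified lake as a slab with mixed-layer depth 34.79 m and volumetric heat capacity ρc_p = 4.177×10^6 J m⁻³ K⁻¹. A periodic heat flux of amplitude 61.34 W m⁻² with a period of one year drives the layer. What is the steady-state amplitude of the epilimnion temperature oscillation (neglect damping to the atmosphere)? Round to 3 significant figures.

2.12 K

Areal heat capacity C = ρc_p × D = 4.177×10^6 × 34.79 = 1.45×10^8 J/(m²·K).
Angular frequency ω = 2π / T = 2π / 3.15×10^7 s = 1.99×10^-7 s⁻¹.
Cω = 1.45×10^8 × 1.99×10^-7 = 29.0 W/(m²·K).
Amplitude A = F₀ / (Cω) = 61.34 / 29.0 = 2.12 K.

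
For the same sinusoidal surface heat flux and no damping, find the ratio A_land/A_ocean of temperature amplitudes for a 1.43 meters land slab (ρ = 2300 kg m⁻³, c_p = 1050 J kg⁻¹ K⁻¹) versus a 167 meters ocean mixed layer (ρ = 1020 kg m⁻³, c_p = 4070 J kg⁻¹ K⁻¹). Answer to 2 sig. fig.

200

C_ocean = 1020 × 4070 × 167 = 6.93×10^8 J/(m²·K).
C_land = 2300 × 1050 × 1.43 = 3.45×10^6 J/(m²·K).
Undamped amplitude ∝ 1/C, so A_land/A_ocean = C_ocean/C_land = 201.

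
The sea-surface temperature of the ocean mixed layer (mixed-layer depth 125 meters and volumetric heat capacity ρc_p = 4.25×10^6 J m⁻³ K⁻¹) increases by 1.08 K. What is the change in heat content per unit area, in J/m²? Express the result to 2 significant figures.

5.7×10^8

Areal heat capacity C = ρc_p × D = 4.25×10^6 × 125 = 5.31×10^8 J m⁻² K⁻¹.
ΔQ = C ΔT = 5.31×10^8 × 1.08 = 5.74×10^8 J/m².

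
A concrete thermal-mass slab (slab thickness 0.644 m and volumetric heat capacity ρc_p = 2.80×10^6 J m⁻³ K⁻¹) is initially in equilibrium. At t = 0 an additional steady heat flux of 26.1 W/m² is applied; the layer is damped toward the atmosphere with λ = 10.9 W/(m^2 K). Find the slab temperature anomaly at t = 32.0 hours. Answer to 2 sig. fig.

1.2 K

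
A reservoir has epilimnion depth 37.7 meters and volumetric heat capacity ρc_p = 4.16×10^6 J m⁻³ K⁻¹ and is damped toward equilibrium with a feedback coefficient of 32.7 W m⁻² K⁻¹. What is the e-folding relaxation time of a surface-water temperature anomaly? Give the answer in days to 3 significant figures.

Areal heat capacity C = ρc_p × D = 4.16×10^6 × 37.7 = 1.57×10^8 J/(m^2 K).
Relaxation time τ = C / λ = 1.57×10^8 / 32.7 = 4.80×10^6 s.
In days: 4.80×10^6 s / (86400 s/day) = 55.5 days.

55.5 days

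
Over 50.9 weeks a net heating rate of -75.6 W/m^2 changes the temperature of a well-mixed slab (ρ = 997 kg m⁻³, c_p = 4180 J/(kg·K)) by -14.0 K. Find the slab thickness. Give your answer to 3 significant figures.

Heat input Q = F Δt = -75.6 × 3.08×10^7 s = -2.33×10^9 J/m².
Required areal heat capacity C = Q / ΔT = 1.66×10^8 J/(m²·K).
Depth D = C / (ρ c_p) = 1.66×10^8 / (997 × 4180) = 39.9 m.

39.9 m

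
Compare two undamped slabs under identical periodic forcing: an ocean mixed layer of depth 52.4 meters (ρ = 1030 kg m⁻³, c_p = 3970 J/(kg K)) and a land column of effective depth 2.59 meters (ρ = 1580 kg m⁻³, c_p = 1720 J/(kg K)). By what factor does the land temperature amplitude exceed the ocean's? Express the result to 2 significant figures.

30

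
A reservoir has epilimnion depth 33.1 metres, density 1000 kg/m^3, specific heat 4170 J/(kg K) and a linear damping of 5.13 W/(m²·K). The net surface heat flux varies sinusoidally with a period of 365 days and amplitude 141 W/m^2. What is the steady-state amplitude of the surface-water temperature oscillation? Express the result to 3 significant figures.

Areal heat capacity C = ρ c_p D = 1000 × 4170 × 33.1 = 1.38×10^8 J/(m^2 K).
Angular frequency ω = 2π / T = 2π / 3.15×10^7 s = 1.99×10^-7 s⁻¹.
√((Cω)² + λ²) = √((27.5)² + 5.13²) = 28.0 W/(m²·K).
Amplitude A = F₀ / √((Cω)²+λ²) = 141 / 28.0 = 5.04 K.

5.04 K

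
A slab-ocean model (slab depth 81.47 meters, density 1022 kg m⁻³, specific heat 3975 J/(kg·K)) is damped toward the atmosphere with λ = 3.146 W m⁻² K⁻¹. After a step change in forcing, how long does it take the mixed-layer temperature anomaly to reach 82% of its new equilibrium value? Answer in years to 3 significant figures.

Areal heat capacity C = ρ c_p D = 1022 × 3975 × 81.47 = 3.31×10^8 J m⁻² K⁻¹.
τ = C / λ = 3.31×10^8 / 3.146 = 1.05×10^8 s.
Fraction reached: 1 − e^(−t/τ) = 0.82 ⇒ t = −τ ln(1 − 0.82) = τ × 1.71.
t = 1.80×10^8 s = 5.72 years.

5.72 years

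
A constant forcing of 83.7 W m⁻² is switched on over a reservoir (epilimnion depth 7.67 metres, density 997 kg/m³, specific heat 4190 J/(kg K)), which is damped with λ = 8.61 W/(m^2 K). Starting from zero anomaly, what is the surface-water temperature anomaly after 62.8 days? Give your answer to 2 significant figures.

Areal heat capacity C = ρ c_p D = 997 × 4190 × 7.67 = 3.20×10^7 J/(m²·K).
τ = C / λ = 3.20×10^7 / 8.61 = 3.72×10^6 s.
Equilibrium anomaly ΔT_eq = F / λ = 83.7 / 8.61 = 9.72 K.
t = 62.8 days = 5.43×10^6 s, so t/τ = 1.46.
ΔT(t) = ΔT_eq (1 − e^(−t/τ)) = 9.72 × (1 − e^−1.46) = 7.46 K.

7.5 K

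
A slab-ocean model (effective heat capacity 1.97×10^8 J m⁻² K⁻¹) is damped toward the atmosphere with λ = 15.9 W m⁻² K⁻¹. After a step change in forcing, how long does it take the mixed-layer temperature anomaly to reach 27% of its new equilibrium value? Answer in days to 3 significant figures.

Areal heat capacity C = 1.97×10^8 J m⁻² K⁻¹ (given).
τ = C / λ = 1.97×10^8 / 15.9 = 1.24×10^7 s.
Fraction reached: 1 − e^(−t/τ) = 0.27 ⇒ t = −τ ln(1 − 0.27) = τ × 0.315.
t = 3.90×10^6 s = 45.1 days.

45.1 days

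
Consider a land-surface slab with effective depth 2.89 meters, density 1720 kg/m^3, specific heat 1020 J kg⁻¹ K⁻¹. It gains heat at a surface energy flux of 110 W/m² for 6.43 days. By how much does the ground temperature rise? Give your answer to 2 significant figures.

12 K

Areal heat capacity C = ρ c_p D = 1720 × 1020 × 2.89 = 5.07×10^6 J/(m^2 K).
Net heat input Q = F Δt = 110 × (6.43 days × 86400 s/day) = 6.11×10^7 J/m².
ΔT = Q / C = 6.11×10^7 / 5.07×10^6 = 12.1 K.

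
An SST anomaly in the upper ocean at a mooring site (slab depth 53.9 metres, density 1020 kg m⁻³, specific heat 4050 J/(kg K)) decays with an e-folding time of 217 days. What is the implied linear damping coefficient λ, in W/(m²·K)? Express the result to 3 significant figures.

11.9

Areal heat capacity C = ρ c_p D = 1020 × 4050 × 53.9 = 2.23×10^8 J m⁻² K⁻¹.
τ = 217 days = 1.87×10^7 s.
λ = C / τ = 2.23×10^8 / 1.87×10^7 = 11.9 W/(m²·K).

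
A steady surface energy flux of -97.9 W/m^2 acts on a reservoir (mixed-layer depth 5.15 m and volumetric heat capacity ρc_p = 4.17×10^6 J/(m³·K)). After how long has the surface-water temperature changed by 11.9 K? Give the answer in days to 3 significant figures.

30.2 days

Areal heat capacity C = ρc_p × D = 4.17×10^6 × 5.15 = 2.15×10^7 J/(m^2 K).
Time required: Δt = C ΔT / F = 2.15×10^7 × -11.9 / -97.9 = 2.61×10^6 s.
In days: 2.61×10^6 s / (86400 s/day) = 30.2 days.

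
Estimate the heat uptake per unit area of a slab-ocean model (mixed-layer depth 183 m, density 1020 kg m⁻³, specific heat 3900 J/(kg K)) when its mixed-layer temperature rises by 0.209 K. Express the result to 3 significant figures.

1.52×10^8

Areal heat capacity C = ρ c_p D = 1020 × 3900 × 183 = 7.28×10^8 J m⁻² K⁻¹.
ΔQ = C ΔT = 7.28×10^8 × 0.209 = 1.52×10^8 J/m².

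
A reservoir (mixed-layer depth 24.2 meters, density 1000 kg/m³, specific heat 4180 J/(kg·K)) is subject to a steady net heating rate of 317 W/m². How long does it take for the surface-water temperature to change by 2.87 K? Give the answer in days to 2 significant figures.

11 days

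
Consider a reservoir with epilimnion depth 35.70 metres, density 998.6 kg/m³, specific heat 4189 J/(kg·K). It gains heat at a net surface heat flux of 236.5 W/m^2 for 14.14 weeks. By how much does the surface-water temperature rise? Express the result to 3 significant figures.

13.5 K

Areal heat capacity C = ρ c_p D = 998.6 × 4189 × 35.70 = 1.49×10^8 J/(m^2 K).
Net heat input Q = F Δt = 236.5 × (14.14 weeks × 6.048×10^5 s/week) = 2.02×10^9 J/m².
ΔT = Q / C = 2.02×10^9 / 1.49×10^8 = 13.5 K.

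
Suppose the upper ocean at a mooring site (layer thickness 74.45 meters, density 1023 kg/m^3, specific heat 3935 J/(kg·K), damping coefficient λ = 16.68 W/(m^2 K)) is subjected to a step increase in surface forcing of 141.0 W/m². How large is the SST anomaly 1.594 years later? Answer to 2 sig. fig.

7.9 K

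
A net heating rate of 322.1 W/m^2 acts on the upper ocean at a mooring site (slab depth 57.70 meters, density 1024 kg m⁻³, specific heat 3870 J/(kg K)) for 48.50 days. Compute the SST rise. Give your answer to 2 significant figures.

Areal heat capacity C = ρ c_p D = 1024 × 3870 × 57.70 = 2.29×10^8 J m⁻² K⁻¹.
Net heat input Q = F Δt = 322.1 × (48.50 days × 86400 s/day) = 1.35×10^9 J/m².
ΔT = Q / C = 1.35×10^9 / 2.29×10^8 = 5.90 K.

5.9 K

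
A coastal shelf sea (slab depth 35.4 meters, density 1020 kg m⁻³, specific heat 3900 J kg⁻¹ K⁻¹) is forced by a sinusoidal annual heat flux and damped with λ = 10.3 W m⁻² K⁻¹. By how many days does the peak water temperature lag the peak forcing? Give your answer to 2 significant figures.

Areal heat capacity C = ρ c_p D = 1020 × 3900 × 35.4 = 1.41×10^8 J/(m^2 K).
ω = 2π / 3.15×10^7 s = 1.99×10^-7 s⁻¹.
Phase lag φ = arctan(Cω/λ) = arctan(28.1/10.3) = 1.22 rad.
Time lag = φ / ω = 1.22 / 1.99×10^-7 = 6.12×10^6 s = 70.8 days.

71 days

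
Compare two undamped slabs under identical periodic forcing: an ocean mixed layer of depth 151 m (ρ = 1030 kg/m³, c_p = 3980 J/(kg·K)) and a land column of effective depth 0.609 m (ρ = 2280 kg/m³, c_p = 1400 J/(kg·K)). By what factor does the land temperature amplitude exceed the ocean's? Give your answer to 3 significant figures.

C_ocean = 1030 × 3980 × 151 = 6.19×10^8 J/(m²·K).
C_land = 2280 × 1400 × 0.609 = 1.94×10^6 J/(m²·K).
Undamped amplitude ∝ 1/C, so A_land/A_ocean = C_ocean/C_land = 318.

318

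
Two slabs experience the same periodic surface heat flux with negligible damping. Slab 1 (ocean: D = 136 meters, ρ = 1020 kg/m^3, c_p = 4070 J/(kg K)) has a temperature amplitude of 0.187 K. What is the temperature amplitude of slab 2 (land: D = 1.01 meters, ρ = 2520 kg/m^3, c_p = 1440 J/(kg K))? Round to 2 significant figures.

C_ocean = 5.65×10^8 J/(m²·K); C_land = 3.67×10^6 J/(m²·K).
A ∝ 1/C ⇒ A_land = A_ocean × C_ocean/C_land = 0.187 × 154 = 28.8 K.

29 K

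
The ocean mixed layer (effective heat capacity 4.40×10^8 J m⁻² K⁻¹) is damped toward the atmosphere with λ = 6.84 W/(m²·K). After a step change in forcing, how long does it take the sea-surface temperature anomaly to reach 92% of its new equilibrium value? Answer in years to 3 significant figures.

5.15 years

Areal heat capacity C = 4.40×10^8 J m⁻² K⁻¹ (given).
τ = C / λ = 4.40×10^8 / 6.84 = 6.43×10^7 s.
Fraction reached: 1 − e^(−t/τ) = 0.92 ⇒ t = −τ ln(1 − 0.92) = τ × 2.53.
t = 1.62×10^8 s = 5.15 years.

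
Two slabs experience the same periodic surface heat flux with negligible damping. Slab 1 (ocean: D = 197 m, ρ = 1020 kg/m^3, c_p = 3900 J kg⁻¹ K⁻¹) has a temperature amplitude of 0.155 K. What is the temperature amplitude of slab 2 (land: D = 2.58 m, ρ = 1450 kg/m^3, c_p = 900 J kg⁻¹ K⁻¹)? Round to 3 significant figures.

36.1 K

C_ocean = 7.84×10^8 J/(m²·K); C_land = 3.37×10^6 J/(m²·K).
A ∝ 1/C ⇒ A_land = A_ocean × C_ocean/C_land = 0.155 × 233 = 36.1 K.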